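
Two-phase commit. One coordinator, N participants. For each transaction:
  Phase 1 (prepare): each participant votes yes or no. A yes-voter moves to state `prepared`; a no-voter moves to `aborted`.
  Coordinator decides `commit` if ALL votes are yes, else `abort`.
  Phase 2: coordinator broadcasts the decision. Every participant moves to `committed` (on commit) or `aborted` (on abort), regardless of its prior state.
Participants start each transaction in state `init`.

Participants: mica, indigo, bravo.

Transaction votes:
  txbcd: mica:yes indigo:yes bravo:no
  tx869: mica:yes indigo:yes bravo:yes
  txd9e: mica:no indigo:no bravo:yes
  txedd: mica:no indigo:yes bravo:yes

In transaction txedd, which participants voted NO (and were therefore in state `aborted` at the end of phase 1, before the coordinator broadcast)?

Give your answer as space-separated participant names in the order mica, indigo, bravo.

Txn txedd phase 1: mica no -> aborted; indigo yes -> prepared; bravo yes -> prepared

Answer: mica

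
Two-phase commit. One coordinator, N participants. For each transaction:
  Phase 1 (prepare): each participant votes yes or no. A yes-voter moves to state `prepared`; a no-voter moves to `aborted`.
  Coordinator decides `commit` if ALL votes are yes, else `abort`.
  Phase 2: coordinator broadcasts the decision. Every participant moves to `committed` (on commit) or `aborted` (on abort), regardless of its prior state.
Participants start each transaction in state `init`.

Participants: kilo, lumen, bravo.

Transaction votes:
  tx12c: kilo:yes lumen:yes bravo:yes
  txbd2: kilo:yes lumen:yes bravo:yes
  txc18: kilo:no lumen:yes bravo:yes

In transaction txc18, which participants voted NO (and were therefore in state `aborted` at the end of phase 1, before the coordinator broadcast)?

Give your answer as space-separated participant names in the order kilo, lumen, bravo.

Answer: kilo

Derivation:
Txn txc18 phase 1: kilo no -> aborted; lumen yes -> prepared; bravo yes -> prepared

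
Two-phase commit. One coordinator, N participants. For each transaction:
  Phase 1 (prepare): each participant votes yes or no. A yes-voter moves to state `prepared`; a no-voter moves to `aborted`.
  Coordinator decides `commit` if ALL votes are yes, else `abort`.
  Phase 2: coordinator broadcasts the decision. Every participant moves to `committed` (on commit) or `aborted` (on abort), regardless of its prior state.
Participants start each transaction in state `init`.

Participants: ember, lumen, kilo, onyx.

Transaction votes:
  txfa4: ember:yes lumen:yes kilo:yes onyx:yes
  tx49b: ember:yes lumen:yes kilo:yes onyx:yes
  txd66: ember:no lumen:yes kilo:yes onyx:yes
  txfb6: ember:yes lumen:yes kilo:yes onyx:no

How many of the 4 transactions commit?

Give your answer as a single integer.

Answer: 2

Derivation:
txfa4: all yes -> commit (commits=1)
tx49b: all yes -> commit (commits=2)
txd66: no from ember -> abort (commits=2)
txfb6: no from onyx -> abort (commits=2)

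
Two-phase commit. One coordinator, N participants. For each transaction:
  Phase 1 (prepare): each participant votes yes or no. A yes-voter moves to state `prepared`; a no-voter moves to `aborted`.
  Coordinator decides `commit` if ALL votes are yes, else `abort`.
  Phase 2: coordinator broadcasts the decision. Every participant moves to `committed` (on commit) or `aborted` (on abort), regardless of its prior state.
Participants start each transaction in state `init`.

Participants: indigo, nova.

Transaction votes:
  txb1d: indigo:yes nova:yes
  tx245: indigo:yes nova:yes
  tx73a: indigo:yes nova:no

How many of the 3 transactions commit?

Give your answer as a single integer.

txb1d: all yes -> commit (commits=1)
tx245: all yes -> commit (commits=2)
tx73a: no from nova -> abort (commits=2)

Answer: 2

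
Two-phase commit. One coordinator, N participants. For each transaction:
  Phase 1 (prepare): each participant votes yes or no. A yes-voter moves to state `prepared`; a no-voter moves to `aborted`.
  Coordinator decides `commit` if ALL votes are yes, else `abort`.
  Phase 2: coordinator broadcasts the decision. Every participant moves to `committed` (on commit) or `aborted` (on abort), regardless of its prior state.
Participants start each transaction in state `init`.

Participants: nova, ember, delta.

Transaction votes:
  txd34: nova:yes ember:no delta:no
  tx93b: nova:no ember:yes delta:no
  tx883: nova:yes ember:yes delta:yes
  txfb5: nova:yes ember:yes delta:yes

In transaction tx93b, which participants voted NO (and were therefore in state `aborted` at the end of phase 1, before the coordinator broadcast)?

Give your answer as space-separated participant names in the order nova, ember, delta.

Answer: nova delta

Derivation:
Txn tx93b phase 1: nova no -> aborted; ember yes -> prepared; delta no -> aborted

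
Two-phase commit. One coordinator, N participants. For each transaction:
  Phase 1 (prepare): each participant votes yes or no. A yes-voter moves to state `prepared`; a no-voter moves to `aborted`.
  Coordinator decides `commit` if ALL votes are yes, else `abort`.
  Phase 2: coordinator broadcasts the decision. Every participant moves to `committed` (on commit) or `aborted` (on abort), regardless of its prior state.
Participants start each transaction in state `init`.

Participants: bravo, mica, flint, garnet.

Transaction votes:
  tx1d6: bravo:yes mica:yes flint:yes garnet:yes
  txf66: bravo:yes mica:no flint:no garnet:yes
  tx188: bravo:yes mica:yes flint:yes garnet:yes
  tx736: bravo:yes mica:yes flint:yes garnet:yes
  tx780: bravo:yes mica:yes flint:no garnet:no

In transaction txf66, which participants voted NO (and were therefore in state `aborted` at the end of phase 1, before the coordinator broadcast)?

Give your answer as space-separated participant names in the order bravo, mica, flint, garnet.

Txn txf66 phase 1: bravo yes -> prepared; mica no -> aborted; flint no -> aborted; garnet yes -> prepared

Answer: mica flint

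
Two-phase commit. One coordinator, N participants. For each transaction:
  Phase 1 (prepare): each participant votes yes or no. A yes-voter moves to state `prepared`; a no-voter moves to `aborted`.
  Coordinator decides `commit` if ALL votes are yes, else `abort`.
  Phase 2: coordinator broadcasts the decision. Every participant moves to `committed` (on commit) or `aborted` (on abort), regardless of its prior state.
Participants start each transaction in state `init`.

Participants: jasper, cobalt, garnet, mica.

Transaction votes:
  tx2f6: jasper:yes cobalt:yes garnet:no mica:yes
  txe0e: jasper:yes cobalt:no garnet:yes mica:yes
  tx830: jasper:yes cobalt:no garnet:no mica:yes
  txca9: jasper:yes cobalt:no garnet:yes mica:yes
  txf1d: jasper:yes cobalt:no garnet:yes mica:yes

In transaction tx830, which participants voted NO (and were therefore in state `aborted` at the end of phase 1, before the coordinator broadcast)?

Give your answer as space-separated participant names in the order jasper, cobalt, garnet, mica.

Answer: cobalt garnet

Derivation:
Txn tx830 phase 1: jasper yes -> prepared; cobalt no -> aborted; garnet no -> aborted; mica yes -> prepared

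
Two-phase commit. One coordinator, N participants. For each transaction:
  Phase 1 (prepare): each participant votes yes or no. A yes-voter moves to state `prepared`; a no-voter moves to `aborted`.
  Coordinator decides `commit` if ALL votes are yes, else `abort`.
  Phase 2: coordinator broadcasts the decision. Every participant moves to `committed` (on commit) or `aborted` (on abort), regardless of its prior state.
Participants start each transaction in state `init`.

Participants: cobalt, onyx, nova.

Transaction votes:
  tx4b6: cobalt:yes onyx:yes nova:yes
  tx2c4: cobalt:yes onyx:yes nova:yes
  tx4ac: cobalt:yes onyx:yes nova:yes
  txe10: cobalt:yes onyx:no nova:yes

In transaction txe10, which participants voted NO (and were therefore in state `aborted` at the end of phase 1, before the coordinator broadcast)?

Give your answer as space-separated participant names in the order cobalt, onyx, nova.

Txn txe10 phase 1: cobalt yes -> prepared; onyx no -> aborted; nova yes -> prepared

Answer: onyx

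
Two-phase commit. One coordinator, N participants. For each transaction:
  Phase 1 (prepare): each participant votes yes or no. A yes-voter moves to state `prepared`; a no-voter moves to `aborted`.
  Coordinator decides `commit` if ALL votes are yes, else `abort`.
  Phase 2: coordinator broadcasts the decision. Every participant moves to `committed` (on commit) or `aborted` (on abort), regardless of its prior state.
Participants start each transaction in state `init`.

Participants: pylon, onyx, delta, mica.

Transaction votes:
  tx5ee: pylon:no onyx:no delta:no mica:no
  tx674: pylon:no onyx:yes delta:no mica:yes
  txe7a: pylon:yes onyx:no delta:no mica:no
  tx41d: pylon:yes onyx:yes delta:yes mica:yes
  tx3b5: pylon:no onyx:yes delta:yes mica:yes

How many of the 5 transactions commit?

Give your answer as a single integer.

Answer: 1

Derivation:
tx5ee: no from pylon, onyx, delta, mica -> abort (commits=0)
tx674: no from pylon, delta -> abort (commits=0)
txe7a: no from onyx, delta, mica -> abort (commits=0)
tx41d: all yes -> commit (commits=1)
tx3b5: no from pylon -> abort (commits=1)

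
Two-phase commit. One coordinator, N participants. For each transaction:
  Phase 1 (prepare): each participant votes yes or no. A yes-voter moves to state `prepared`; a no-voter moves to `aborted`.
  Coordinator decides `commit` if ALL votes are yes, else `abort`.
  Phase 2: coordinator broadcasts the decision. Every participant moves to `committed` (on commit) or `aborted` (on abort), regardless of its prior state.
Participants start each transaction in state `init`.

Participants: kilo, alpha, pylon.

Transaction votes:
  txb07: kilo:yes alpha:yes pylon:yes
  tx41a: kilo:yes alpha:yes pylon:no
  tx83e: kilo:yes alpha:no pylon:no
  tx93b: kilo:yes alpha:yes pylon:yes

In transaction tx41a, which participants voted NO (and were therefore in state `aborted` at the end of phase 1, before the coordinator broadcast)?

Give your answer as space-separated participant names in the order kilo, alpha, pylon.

Txn tx41a phase 1: kilo yes -> prepared; alpha yes -> prepared; pylon no -> aborted

Answer: pylon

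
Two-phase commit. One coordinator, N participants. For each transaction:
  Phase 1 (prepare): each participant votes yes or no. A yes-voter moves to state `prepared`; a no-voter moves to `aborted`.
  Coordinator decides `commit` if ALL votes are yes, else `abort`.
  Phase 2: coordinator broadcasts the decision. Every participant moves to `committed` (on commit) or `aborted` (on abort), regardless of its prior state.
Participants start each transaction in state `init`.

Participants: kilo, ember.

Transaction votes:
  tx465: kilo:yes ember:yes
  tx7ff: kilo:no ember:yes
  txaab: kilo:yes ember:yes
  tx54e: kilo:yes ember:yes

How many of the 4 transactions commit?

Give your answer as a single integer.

Answer: 3

Derivation:
tx465: all yes -> commit (commits=1)
tx7ff: no from kilo -> abort (commits=1)
txaab: all yes -> commit (commits=2)
tx54e: all yes -> commit (commits=3)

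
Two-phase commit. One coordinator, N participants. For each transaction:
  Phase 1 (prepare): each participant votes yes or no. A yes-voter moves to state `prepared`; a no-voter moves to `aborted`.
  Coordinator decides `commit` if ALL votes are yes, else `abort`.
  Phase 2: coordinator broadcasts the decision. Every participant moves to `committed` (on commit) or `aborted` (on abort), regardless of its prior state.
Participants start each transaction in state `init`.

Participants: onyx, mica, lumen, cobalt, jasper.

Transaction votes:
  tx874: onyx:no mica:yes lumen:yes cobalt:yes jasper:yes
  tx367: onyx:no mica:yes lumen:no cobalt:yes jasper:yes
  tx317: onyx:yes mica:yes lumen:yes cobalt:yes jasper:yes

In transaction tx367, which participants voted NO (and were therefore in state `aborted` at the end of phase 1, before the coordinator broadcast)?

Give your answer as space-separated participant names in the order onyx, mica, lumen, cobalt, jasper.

Answer: onyx lumen

Derivation:
Txn tx367 phase 1: onyx no -> aborted; mica yes -> prepared; lumen no -> aborted; cobalt yes -> prepared; jasper yes -> prepared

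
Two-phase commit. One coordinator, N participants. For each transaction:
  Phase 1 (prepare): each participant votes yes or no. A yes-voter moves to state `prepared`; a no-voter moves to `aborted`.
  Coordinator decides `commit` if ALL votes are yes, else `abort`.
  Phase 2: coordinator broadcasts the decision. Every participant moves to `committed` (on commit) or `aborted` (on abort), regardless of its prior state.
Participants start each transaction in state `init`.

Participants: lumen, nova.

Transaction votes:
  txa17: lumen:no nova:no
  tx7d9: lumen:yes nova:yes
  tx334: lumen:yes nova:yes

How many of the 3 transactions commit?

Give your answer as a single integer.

txa17: no from lumen, nova -> abort (commits=0)
tx7d9: all yes -> commit (commits=1)
tx334: all yes -> commit (commits=2)

Answer: 2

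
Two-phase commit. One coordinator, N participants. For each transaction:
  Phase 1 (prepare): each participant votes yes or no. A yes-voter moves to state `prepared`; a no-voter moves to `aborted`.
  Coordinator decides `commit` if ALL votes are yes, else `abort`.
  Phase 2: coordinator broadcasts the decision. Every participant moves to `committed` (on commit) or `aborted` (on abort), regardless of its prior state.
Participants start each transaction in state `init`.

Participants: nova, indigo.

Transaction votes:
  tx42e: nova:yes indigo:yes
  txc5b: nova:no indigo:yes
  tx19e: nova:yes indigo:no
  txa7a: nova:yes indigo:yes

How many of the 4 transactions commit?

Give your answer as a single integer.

Answer: 2

Derivation:
tx42e: all yes -> commit (commits=1)
txc5b: no from nova -> abort (commits=1)
tx19e: no from indigo -> abort (commits=1)
txa7a: all yes -> commit (commits=2)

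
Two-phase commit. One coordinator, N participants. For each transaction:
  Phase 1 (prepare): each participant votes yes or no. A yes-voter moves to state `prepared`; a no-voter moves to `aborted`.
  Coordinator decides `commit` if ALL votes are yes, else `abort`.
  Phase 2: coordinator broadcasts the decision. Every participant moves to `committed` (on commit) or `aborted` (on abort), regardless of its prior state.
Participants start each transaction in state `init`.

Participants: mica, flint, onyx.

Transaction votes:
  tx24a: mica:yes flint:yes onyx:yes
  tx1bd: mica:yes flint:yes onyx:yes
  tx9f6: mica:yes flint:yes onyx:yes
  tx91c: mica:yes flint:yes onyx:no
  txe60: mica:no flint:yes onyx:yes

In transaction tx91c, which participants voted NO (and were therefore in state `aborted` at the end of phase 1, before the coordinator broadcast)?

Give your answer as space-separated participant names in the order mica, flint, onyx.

Txn tx91c phase 1: mica yes -> prepared; flint yes -> prepared; onyx no -> aborted

Answer: onyx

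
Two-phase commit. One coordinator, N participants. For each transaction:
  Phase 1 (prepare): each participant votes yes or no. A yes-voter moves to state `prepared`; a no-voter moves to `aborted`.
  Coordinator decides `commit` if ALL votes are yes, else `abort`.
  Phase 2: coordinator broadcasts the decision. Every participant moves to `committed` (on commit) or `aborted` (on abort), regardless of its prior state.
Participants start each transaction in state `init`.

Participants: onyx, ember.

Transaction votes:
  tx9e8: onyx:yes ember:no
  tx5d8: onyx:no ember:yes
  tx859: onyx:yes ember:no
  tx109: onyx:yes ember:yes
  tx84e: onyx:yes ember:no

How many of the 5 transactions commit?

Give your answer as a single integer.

tx9e8: no from ember -> abort (commits=0)
tx5d8: no from onyx -> abort (commits=0)
tx859: no from ember -> abort (commits=0)
tx109: all yes -> commit (commits=1)
tx84e: no from ember -> abort (commits=1)

Answer: 1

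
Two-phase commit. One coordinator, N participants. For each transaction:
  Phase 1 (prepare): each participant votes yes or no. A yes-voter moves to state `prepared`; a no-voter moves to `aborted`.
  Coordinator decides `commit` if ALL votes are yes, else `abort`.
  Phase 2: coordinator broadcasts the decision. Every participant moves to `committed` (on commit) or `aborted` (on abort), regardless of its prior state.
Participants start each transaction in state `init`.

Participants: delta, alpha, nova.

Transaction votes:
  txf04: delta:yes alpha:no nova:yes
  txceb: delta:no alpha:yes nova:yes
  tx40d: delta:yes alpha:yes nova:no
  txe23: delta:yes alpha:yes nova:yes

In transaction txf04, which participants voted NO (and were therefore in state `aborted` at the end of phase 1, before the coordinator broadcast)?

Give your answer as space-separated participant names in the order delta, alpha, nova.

Answer: alpha

Derivation:
Txn txf04 phase 1: delta yes -> prepared; alpha no -> aborted; nova yes -> prepared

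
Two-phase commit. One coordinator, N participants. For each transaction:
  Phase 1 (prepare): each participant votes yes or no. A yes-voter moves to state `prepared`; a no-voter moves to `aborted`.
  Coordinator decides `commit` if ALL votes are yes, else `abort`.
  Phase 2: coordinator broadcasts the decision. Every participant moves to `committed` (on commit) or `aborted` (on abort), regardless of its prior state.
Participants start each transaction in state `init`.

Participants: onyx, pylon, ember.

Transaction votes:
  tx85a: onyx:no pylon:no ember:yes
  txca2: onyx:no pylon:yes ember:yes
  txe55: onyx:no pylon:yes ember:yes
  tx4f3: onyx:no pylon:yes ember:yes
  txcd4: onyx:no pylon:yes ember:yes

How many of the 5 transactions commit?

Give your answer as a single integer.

Answer: 0

Derivation:
tx85a: no from onyx, pylon -> abort (commits=0)
txca2: no from onyx -> abort (commits=0)
txe55: no from onyx -> abort (commits=0)
tx4f3: no from onyx -> abort (commits=0)
txcd4: no from onyx -> abort (commits=0)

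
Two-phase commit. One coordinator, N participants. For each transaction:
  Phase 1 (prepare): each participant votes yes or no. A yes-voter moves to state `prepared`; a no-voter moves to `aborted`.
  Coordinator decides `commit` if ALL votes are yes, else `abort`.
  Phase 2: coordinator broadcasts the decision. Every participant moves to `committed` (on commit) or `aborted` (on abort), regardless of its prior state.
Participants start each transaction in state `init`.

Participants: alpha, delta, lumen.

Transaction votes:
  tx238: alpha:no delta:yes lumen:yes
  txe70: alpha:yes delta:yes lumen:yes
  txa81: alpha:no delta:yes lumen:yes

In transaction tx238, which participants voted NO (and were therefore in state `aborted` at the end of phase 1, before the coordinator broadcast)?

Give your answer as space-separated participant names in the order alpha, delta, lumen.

Txn tx238 phase 1: alpha no -> aborted; delta yes -> prepared; lumen yes -> prepared

Answer: alpha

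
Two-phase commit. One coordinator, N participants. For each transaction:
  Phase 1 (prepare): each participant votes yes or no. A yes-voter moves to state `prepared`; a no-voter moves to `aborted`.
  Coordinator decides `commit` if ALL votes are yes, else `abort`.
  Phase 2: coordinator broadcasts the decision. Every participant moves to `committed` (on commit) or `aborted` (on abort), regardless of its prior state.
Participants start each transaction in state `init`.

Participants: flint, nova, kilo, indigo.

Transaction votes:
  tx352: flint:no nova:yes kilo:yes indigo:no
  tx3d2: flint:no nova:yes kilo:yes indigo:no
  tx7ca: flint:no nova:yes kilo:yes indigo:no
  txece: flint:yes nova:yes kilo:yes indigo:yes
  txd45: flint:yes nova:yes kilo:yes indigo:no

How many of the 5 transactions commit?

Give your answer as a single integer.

Answer: 1

Derivation:
tx352: no from flint, indigo -> abort (commits=0)
tx3d2: no from flint, indigo -> abort (commits=0)
tx7ca: no from flint, indigo -> abort (commits=0)
txece: all yes -> commit (commits=1)
txd45: no from indigo -> abort (commits=1)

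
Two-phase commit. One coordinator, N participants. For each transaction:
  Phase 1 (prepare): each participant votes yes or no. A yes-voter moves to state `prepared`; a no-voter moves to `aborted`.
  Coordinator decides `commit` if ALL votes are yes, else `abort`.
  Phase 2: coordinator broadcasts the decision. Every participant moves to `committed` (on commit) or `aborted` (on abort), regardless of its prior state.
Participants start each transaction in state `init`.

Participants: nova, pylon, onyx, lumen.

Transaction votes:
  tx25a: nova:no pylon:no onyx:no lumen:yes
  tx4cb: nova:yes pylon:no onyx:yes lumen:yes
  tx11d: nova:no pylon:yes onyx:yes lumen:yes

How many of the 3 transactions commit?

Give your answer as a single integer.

tx25a: no from nova, pylon, onyx -> abort (commits=0)
tx4cb: no from pylon -> abort (commits=0)
tx11d: no from nova -> abort (commits=0)

Answer: 0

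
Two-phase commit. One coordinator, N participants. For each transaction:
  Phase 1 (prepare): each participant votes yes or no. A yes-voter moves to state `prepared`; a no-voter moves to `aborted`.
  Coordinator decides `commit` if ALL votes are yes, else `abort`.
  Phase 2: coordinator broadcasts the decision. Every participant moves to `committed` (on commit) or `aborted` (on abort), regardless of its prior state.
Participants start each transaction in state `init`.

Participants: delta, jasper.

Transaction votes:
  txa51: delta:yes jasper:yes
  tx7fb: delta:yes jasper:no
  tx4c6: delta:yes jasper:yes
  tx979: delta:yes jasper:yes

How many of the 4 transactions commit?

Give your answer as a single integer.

Answer: 3

Derivation:
txa51: all yes -> commit (commits=1)
tx7fb: no from jasper -> abort (commits=1)
tx4c6: all yes -> commit (commits=2)
tx979: all yes -> commit (commits=3)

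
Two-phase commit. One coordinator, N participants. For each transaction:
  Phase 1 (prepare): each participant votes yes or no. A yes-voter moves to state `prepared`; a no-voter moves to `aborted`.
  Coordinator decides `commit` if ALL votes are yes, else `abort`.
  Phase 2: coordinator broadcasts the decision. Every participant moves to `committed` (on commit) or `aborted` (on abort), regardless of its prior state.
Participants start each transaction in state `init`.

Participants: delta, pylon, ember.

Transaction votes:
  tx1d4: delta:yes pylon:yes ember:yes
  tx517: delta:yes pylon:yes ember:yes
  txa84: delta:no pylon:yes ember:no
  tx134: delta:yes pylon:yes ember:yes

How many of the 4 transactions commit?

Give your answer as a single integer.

tx1d4: all yes -> commit (commits=1)
tx517: all yes -> commit (commits=2)
txa84: no from delta, ember -> abort (commits=2)
tx134: all yes -> commit (commits=3)

Answer: 3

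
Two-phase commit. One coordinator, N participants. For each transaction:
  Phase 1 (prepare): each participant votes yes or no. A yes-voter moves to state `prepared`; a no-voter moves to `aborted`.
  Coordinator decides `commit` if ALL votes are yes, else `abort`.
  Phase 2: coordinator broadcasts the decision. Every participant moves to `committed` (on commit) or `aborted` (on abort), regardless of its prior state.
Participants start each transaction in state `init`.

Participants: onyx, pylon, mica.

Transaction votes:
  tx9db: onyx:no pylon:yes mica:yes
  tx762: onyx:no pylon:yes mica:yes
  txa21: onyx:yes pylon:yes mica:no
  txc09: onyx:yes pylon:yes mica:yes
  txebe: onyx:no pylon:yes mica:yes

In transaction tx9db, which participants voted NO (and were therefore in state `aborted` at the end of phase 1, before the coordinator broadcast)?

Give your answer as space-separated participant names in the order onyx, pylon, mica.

Answer: onyx

Derivation:
Txn tx9db phase 1: onyx no -> aborted; pylon yes -> prepared; mica yes -> prepared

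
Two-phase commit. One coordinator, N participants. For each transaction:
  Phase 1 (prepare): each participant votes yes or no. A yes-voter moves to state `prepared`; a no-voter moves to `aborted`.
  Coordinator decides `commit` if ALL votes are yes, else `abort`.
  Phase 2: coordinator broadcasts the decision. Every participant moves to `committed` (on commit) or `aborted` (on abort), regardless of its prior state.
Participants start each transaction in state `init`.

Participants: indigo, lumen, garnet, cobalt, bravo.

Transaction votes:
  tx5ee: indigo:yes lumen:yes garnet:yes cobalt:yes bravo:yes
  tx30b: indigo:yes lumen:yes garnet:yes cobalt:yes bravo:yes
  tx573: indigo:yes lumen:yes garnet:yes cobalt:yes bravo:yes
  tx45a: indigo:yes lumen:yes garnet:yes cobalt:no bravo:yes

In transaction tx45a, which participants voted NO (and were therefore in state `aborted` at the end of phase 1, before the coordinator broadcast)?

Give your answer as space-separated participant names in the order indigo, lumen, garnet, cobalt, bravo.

Txn tx45a phase 1: indigo yes -> prepared; lumen yes -> prepared; garnet yes -> prepared; cobalt no -> aborted; bravo yes -> prepared

Answer: cobalt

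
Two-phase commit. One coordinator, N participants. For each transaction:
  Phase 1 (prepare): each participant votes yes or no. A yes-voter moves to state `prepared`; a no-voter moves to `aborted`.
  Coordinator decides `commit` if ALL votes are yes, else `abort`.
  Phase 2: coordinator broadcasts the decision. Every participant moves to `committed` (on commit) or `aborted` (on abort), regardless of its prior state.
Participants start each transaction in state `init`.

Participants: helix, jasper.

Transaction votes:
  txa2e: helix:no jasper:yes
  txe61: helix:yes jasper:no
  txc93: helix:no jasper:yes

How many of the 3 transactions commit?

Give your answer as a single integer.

Answer: 0

Derivation:
txa2e: no from helix -> abort (commits=0)
txe61: no from jasper -> abort (commits=0)
txc93: no from helix -> abort (commits=0)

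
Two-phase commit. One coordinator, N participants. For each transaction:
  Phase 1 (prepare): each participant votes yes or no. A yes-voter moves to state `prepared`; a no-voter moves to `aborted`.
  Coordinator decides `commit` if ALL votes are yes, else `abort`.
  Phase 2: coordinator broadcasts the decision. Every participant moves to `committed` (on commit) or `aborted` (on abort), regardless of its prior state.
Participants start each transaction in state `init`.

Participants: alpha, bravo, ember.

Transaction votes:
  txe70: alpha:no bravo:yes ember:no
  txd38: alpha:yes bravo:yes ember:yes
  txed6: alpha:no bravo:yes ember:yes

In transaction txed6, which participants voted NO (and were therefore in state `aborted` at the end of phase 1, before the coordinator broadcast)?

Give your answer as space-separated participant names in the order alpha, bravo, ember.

Txn txed6 phase 1: alpha no -> aborted; bravo yes -> prepared; ember yes -> prepared

Answer: alpha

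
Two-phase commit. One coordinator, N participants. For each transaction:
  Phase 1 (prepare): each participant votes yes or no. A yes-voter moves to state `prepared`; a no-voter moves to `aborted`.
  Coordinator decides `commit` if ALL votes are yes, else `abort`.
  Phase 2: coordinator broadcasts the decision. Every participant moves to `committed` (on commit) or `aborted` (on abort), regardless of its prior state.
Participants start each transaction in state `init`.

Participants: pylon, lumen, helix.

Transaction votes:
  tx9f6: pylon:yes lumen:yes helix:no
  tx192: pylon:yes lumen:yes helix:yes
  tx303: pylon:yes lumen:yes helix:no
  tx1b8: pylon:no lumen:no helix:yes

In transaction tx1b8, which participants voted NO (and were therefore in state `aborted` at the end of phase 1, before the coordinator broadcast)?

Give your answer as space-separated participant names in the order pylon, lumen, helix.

Answer: pylon lumen

Derivation:
Txn tx1b8 phase 1: pylon no -> aborted; lumen no -> aborted; helix yes -> prepared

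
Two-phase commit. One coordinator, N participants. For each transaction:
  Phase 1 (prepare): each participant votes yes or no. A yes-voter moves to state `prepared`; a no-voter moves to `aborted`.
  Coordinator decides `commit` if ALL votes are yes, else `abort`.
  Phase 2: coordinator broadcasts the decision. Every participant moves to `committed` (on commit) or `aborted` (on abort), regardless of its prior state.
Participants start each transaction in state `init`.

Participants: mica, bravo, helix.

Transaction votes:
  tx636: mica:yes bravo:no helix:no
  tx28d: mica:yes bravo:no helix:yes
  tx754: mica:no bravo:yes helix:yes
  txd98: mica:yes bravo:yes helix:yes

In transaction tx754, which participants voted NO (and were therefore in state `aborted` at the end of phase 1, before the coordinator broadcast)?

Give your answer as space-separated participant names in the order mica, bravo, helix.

Txn tx754 phase 1: mica no -> aborted; bravo yes -> prepared; helix yes -> prepared

Answer: mica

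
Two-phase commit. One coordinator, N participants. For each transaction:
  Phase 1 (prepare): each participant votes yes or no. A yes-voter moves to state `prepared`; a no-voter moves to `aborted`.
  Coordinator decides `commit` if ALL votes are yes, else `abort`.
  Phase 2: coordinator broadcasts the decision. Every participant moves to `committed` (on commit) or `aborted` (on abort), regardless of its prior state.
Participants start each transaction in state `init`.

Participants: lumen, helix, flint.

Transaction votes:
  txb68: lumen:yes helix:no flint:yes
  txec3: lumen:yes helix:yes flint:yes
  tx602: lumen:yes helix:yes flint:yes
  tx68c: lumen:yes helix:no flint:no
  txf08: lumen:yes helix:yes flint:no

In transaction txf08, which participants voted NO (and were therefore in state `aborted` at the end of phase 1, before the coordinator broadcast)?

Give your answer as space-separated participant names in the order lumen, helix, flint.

Txn txf08 phase 1: lumen yes -> prepared; helix yes -> prepared; flint no -> aborted

Answer: flint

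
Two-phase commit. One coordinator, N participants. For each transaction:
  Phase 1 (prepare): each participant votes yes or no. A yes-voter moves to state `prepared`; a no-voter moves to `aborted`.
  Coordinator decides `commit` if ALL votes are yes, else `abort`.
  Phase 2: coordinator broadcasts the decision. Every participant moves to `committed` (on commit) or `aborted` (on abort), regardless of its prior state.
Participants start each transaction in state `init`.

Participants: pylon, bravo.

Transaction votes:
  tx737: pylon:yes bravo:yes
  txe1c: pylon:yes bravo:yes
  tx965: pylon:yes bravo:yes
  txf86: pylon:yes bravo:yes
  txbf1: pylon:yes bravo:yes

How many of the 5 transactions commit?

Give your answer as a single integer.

tx737: all yes -> commit (commits=1)
txe1c: all yes -> commit (commits=2)
tx965: all yes -> commit (commits=3)
txf86: all yes -> commit (commits=4)
txbf1: all yes -> commit (commits=5)

Answer: 5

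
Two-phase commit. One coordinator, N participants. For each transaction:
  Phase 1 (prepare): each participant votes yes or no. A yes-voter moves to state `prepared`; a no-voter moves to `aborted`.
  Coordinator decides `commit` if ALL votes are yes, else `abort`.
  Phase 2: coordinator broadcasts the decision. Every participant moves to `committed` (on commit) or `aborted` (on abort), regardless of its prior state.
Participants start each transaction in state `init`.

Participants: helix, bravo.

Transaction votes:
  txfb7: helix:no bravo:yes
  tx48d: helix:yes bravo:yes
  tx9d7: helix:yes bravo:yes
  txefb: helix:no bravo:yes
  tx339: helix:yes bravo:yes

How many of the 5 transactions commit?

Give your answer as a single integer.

txfb7: no from helix -> abort (commits=0)
tx48d: all yes -> commit (commits=1)
tx9d7: all yes -> commit (commits=2)
txefb: no from helix -> abort (commits=2)
tx339: all yes -> commit (commits=3)

Answer: 3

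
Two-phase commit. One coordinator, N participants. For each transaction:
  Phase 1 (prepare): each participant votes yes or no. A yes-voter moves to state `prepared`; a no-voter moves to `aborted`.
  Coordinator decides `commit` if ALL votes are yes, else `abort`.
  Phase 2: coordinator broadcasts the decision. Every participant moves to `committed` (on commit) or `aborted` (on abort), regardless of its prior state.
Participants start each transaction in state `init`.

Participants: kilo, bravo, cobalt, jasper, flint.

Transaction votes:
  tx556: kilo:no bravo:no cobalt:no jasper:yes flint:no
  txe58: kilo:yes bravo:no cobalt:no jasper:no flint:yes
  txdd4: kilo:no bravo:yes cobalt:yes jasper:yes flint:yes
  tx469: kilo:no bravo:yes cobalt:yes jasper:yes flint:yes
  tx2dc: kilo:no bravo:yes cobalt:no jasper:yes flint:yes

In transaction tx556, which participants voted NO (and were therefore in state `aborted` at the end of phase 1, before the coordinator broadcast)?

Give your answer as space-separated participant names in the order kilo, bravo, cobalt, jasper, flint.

Txn tx556 phase 1: kilo no -> aborted; bravo no -> aborted; cobalt no -> aborted; jasper yes -> prepared; flint no -> aborted

Answer: kilo bravo cobalt flint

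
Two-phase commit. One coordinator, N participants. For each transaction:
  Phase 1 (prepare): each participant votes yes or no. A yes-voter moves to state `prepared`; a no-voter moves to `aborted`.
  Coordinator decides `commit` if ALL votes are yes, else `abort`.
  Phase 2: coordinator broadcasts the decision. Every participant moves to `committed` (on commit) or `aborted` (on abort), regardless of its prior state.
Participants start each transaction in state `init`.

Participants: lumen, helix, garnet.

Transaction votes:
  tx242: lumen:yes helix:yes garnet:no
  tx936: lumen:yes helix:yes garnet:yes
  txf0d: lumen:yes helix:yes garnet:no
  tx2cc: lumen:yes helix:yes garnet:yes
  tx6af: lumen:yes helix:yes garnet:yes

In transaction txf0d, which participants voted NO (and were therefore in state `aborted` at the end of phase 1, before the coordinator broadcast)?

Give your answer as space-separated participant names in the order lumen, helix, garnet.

Txn txf0d phase 1: lumen yes -> prepared; helix yes -> prepared; garnet no -> aborted

Answer: garnet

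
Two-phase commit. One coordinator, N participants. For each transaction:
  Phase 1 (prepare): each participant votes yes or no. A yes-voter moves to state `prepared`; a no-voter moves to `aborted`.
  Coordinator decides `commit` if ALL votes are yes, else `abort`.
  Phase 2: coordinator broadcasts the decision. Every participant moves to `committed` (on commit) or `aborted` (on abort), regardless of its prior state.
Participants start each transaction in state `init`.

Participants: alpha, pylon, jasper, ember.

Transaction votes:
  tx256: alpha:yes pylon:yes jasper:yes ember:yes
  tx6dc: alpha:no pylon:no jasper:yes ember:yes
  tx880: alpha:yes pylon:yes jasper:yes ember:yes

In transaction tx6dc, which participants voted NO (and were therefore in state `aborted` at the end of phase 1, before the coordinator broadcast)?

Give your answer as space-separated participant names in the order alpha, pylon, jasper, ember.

Answer: alpha pylon

Derivation:
Txn tx6dc phase 1: alpha no -> aborted; pylon no -> aborted; jasper yes -> prepared; ember yes -> prepared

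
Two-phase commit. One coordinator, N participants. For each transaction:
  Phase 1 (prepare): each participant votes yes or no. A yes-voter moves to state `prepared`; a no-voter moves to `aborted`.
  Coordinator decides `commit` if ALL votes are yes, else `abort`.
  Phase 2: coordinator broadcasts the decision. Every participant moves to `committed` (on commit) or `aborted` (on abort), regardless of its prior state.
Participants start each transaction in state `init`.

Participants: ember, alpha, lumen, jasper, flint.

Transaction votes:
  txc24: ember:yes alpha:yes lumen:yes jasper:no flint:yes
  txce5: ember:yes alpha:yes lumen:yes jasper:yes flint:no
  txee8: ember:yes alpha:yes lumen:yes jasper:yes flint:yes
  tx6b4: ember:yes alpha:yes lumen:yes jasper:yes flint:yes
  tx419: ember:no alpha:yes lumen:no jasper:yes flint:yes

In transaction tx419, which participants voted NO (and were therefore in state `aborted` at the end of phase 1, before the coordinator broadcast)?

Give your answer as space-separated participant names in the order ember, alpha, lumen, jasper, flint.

Answer: ember lumen

Derivation:
Txn tx419 phase 1: ember no -> aborted; alpha yes -> prepared; lumen no -> aborted; jasper yes -> prepared; flint yes -> prepared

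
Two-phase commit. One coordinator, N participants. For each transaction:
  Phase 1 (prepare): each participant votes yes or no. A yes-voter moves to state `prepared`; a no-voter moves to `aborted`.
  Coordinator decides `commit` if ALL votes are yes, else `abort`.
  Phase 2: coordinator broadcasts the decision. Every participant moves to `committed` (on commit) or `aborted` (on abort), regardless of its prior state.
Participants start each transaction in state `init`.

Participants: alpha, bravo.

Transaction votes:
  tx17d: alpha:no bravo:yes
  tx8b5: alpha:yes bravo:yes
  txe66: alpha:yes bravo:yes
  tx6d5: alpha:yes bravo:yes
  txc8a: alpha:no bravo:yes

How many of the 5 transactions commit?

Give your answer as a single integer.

tx17d: no from alpha -> abort (commits=0)
tx8b5: all yes -> commit (commits=1)
txe66: all yes -> commit (commits=2)
tx6d5: all yes -> commit (commits=3)
txc8a: no from alpha -> abort (commits=3)

Answer: 3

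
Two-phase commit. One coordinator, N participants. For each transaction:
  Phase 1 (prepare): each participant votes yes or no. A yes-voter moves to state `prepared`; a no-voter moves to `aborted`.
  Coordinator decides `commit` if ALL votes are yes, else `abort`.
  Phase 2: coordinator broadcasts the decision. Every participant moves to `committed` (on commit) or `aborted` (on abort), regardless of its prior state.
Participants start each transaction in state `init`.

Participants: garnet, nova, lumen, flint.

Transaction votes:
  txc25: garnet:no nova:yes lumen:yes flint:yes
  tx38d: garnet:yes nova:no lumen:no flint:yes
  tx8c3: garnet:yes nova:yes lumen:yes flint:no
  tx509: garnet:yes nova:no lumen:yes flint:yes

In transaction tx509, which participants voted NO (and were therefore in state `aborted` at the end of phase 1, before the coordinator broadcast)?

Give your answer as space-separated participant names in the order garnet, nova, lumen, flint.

Answer: nova

Derivation:
Txn tx509 phase 1: garnet yes -> prepared; nova no -> aborted; lumen yes -> prepared; flint yes -> prepared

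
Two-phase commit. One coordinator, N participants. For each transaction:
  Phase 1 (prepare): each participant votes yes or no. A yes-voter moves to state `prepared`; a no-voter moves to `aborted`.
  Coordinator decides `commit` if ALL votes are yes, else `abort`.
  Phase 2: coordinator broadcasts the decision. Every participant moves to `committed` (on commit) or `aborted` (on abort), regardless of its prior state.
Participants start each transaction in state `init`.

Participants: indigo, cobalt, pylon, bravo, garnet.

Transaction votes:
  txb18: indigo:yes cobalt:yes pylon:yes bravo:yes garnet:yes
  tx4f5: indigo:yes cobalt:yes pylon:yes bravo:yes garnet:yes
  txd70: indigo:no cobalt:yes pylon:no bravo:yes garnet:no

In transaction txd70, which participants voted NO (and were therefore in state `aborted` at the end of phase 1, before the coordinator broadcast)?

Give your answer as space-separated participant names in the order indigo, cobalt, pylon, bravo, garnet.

Txn txd70 phase 1: indigo no -> aborted; cobalt yes -> prepared; pylon no -> aborted; bravo yes -> prepared; garnet no -> aborted

Answer: indigo pylon garnet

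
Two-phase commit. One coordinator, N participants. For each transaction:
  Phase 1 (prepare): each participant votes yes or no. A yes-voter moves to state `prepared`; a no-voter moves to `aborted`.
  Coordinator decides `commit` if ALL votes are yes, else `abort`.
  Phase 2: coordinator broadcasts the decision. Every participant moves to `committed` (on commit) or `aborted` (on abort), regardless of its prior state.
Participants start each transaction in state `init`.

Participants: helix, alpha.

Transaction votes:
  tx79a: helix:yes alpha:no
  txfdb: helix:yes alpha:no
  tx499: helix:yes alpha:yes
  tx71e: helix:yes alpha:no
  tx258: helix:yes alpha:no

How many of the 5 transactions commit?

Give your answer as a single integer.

Answer: 1

Derivation:
tx79a: no from alpha -> abort (commits=0)
txfdb: no from alpha -> abort (commits=0)
tx499: all yes -> commit (commits=1)
tx71e: no from alpha -> abort (commits=1)
tx258: no from alpha -> abort (commits=1)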